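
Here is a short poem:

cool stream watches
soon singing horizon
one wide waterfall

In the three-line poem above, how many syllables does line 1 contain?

4

Line 1: "cool stream watches": 1+1+2 = 4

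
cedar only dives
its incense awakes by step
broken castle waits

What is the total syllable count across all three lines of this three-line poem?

17

Line 1: cedar (2), only (2), dives (1) → 5
Line 2: its (1), incense (2), awakes (2), by (1), step (1) → 7
Line 3: broken (2), castle (2), waits (1) → 5
Total: 5 + 7 + 5 = 17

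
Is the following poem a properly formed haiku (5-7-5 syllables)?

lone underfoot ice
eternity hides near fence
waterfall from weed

Yes

Line 1: lone (1), underfoot (3), ice (1) → 5 ✓
Line 2: eternity (4), hides (1), near (1), fence (1) → 7 ✓
Line 3: waterfall (3), from (1), weed (1) → 5 ✓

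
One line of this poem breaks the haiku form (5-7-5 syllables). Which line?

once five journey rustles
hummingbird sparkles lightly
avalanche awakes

Line 1

Line 1: "once five journey rustles": 1+1+2+2 = 6 (expected 5)
Line 2: "hummingbird sparkles lightly": 3+2+2 = 7 ✓
Line 3: "avalanche awakes": 3+2 = 5 ✓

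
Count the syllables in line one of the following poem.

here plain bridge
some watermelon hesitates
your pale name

3

Line one: here (1), plain (1), bridge (1) → 3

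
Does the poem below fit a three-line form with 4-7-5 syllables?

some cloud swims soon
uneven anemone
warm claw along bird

Yes

Line 1: "some cloud swims soon": 1+1+1+1 = 4 ✓
Line 2: "uneven anemone": 3+4 = 7 ✓
Line 3: "warm claw along bird": 1+1+2+1 = 5 ✓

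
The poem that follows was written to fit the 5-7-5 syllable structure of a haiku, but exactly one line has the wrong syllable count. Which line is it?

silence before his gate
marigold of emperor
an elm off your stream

Line 1: silence (2), before (2), his (1), gate (1) → 6 (expected 5)
Line 2: marigold (3), of (1), emperor (3) → 7 ✓
Line 3: an (1), elm (1), off (1), your (1), stream (1) → 5 ✓

The first line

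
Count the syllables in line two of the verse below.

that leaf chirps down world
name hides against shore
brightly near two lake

5

Line two: name (1), hides (1), against (2), shore (1) → 5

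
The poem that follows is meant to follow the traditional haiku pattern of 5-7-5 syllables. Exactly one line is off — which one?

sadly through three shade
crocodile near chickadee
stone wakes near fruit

Line 1: sadly (2), through (1), three (1), shade (1) → 5 ✓
Line 2: crocodile (3), near (1), chickadee (3) → 7 ✓
Line 3: stone (1), wakes (1), near (1), fruit (1) → 4 (expected 5)

Line 3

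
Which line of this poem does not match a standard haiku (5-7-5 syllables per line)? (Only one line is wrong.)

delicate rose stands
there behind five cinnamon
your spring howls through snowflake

Line 3

Line 1: "delicate rose stands": 3+1+1 = 5 ✓
Line 2: "there behind five cinnamon": 1+2+1+3 = 7 ✓
Line 3: "your spring howls through snowflake": 1+1+1+1+2 = 6 (expected 5)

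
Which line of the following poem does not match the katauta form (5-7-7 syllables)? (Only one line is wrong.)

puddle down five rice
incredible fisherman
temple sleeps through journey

The third line

Line 1: "puddle down five rice": 2+1+1+1 = 5 ✓
Line 2: "incredible fisherman": 4+3 = 7 ✓
Line 3: "temple sleeps through journey": 2+1+1+2 = 6 (expected 7)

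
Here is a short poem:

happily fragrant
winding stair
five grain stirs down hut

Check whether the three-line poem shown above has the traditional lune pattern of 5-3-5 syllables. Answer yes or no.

Yes

Line 1: happily (3), fragrant (2) → 5 ✓
Line 2: winding (2), stair (1) → 3 ✓
Line 3: five (1), grain (1), stirs (1), down (1), hut (1) → 5 ✓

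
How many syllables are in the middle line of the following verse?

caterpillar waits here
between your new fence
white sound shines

5

The middle line: "between your new fence": 2+1+1+1 = 5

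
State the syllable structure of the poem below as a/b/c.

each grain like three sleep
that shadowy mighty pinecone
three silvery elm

Line 1: each(1) + grain(1) + like(1) + three(1) + sleep(1) = 5
Line 2: that(1) + shadowy(3) + mighty(2) + pinecone(2) = 8
Line 3: three(1) + silvery(3) + elm(1) = 5

5/8/5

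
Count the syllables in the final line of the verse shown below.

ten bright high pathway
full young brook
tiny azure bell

5

The final line: tiny(2) + azure(2) + bell(1) = 5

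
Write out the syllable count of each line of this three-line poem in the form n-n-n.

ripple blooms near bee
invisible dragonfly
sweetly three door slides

5-7-5

Line 1: ripple(2) + blooms(1) + near(1) + bee(1) = 5
Line 2: invisible(4) + dragonfly(3) = 7
Line 3: sweetly(2) + three(1) + door(1) + slides(1) = 5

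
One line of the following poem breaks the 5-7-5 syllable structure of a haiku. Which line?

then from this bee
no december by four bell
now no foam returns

The first line

Line 1: "then from this bee": 1+1+1+1 = 4 (expected 5)
Line 2: "no december by four bell": 1+3+1+1+1 = 7 ✓
Line 3: "now no foam returns": 1+1+1+2 = 5 ✓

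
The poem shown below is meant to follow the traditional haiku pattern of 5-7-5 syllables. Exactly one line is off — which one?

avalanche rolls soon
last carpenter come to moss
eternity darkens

Line 3

Line 1: avalanche (3), rolls (1), soon (1) → 5 ✓
Line 2: last (1), carpenter (3), come (1), to (1), moss (1) → 7 ✓
Line 3: eternity (4), darkens (2) → 6 (expected 5)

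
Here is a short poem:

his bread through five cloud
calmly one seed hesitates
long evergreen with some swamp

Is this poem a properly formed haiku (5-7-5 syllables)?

Line 1: his(1) + bread(1) + through(1) + five(1) + cloud(1) = 5 ✓
Line 2: calmly(2) + one(1) + seed(1) + hesitates(3) = 7 ✓
Line 3: long(1) + evergreen(3) + with(1) + some(1) + swamp(1) = 7 (expected 5)

No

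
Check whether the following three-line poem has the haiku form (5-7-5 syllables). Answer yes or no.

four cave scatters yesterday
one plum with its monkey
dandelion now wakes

Line 1: "four cave scatters yesterday": 1+1+2+3 = 7 (expected 5)
Line 2: "one plum with its monkey": 1+1+1+1+2 = 6 (expected 7)
Line 3: "dandelion now wakes": 4+1+1 = 6 (expected 5)

No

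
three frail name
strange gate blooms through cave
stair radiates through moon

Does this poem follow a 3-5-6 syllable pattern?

Yes

Line 1: three (1), frail (1), name (1) → 3 ✓
Line 2: strange (1), gate (1), blooms (1), through (1), cave (1) → 5 ✓
Line 3: stair (1), radiates (3), through (1), moon (1) → 6 ✓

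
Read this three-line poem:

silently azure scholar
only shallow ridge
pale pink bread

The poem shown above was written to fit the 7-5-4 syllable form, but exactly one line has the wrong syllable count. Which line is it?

Line 3

Line 1: "silently azure scholar": 3+2+2 = 7 ✓
Line 2: "only shallow ridge": 2+2+1 = 5 ✓
Line 3: "pale pink bread": 1+1+1 = 3 (expected 4)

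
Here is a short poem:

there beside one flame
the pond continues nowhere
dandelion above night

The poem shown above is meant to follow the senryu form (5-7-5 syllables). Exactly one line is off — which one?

Line 1: there(1) + beside(2) + one(1) + flame(1) = 5 ✓
Line 2: the(1) + pond(1) + continues(3) + nowhere(2) = 7 ✓
Line 3: dandelion(4) + above(2) + night(1) = 7 (expected 5)

Line 3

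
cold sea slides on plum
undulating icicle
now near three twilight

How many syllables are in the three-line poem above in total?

17

Line 1: cold(1) + sea(1) + slides(1) + on(1) + plum(1) = 5
Line 2: undulating(4) + icicle(3) = 7
Line 3: now(1) + near(1) + three(1) + twilight(2) = 5
Total: 5 + 7 + 5 = 17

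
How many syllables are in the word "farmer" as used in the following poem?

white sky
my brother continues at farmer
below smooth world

2

"farmer" has 2 syllables.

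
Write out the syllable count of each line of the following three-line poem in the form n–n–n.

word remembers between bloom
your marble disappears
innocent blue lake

7–6–5

Line 1: word(1) + remembers(3) + between(2) + bloom(1) = 7
Line 2: your(1) + marble(2) + disappears(3) = 6
Line 3: innocent(3) + blue(1) + lake(1) = 5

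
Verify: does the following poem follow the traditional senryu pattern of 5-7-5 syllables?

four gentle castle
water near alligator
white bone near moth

Line 1: four(1) + gentle(2) + castle(2) = 5 ✓
Line 2: water(2) + near(1) + alligator(4) = 7 ✓
Line 3: white(1) + bone(1) + near(1) + moth(1) = 4 (expected 5)

No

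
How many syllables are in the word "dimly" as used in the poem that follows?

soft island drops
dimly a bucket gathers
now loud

"dimly" has 2 syllables.

2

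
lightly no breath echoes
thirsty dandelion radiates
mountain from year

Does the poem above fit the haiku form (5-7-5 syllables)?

No

Line 1: lightly (2), no (1), breath (1), echoes (2) → 6 (expected 5)
Line 2: thirsty (2), dandelion (4), radiates (3) → 9 (expected 7)
Line 3: mountain (2), from (1), year (1) → 4 (expected 5)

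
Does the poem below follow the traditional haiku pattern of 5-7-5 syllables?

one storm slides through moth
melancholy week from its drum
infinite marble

No

Line 1: "one storm slides through moth": 1+1+1+1+1 = 5 ✓
Line 2: "melancholy week from its drum": 4+1+1+1+1 = 8 (expected 7)
Line 3: "infinite marble": 3+2 = 5 ✓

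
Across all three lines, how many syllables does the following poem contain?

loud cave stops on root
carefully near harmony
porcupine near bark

Line 1: "loud cave stops on root": 1+1+1+1+1 = 5
Line 2: "carefully near harmony": 3+1+3 = 7
Line 3: "porcupine near bark": 3+1+1 = 5
Total: 5 + 7 + 5 = 17

17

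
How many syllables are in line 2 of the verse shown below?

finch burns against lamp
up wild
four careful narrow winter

Line 2: "up wild": 1+1 = 2

2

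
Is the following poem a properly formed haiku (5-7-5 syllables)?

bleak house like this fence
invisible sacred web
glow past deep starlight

Line 1: "bleak house like this fence": 1+1+1+1+1 = 5 ✓
Line 2: "invisible sacred web": 4+2+1 = 7 ✓
Line 3: "glow past deep starlight": 1+1+1+2 = 5 ✓

Yes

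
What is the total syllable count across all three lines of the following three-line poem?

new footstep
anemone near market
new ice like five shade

Line 1: new(1) + footstep(2) = 3
Line 2: anemone(4) + near(1) + market(2) = 7
Line 3: new(1) + ice(1) + like(1) + five(1) + shade(1) = 5
Total: 3 + 7 + 5 = 15

15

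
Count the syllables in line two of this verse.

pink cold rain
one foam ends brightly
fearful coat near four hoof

5

Line two: one (1), foam (1), ends (1), brightly (2) → 5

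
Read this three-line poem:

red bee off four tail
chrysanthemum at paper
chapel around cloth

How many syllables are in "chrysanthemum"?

4

"chrysanthemum" has 4 syllables.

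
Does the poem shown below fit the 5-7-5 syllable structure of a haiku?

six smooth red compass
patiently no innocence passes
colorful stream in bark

No

Line 1: six (1), smooth (1), red (1), compass (2) → 5 ✓
Line 2: patiently (3), no (1), innocence (3), passes (2) → 9 (expected 7)
Line 3: colorful (3), stream (1), in (1), bark (1) → 6 (expected 5)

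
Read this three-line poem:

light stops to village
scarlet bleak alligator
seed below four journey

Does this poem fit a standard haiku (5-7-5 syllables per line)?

Line 1: light (1), stops (1), to (1), village (2) → 5 ✓
Line 2: scarlet (2), bleak (1), alligator (4) → 7 ✓
Line 3: seed (1), below (2), four (1), journey (2) → 6 (expected 5)

No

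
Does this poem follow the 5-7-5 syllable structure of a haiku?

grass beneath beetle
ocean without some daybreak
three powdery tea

Yes

Line 1: "grass beneath beetle": 1+2+2 = 5 ✓
Line 2: "ocean without some daybreak": 2+2+1+2 = 7 ✓
Line 3: "three powdery tea": 1+3+1 = 5 ✓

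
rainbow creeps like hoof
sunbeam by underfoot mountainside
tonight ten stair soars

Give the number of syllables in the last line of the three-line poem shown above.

The last line: tonight(2) + ten(1) + stair(1) + soars(1) = 5

5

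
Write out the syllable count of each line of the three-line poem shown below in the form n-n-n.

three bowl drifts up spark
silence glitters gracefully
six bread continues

5-7-5

Line 1: "three bowl drifts up spark": 1+1+1+1+1 = 5
Line 2: "silence glitters gracefully": 2+2+3 = 7
Line 3: "six bread continues": 1+1+3 = 5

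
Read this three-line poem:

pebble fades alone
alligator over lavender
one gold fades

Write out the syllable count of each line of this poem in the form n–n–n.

5–9–3

Line 1: pebble (2), fades (1), alone (2) → 5
Line 2: alligator (4), over (2), lavender (3) → 9
Line 3: one (1), gold (1), fades (1) → 3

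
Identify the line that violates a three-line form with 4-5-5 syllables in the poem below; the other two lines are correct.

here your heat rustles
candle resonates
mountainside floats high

Line 1

Line 1: "here your heat rustles": 1+1+1+2 = 5 (expected 4)
Line 2: "candle resonates": 2+3 = 5 ✓
Line 3: "mountainside floats high": 3+1+1 = 5 ✓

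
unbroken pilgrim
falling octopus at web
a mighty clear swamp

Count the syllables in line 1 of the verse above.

5

Line 1: unbroken (3), pilgrim (2) → 5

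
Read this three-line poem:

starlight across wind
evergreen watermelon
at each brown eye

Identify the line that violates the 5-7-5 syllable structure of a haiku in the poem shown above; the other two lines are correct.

Line 1: starlight(2) + across(2) + wind(1) = 5 ✓
Line 2: evergreen(3) + watermelon(4) = 7 ✓
Line 3: at(1) + each(1) + brown(1) + eye(1) = 4 (expected 5)

The third line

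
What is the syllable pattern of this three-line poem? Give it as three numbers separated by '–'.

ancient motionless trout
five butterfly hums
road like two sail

6–5–4

Line 1: ancient (2), motionless (3), trout (1) → 6
Line 2: five (1), butterfly (3), hums (1) → 5
Line 3: road (1), like (1), two (1), sail (1) → 4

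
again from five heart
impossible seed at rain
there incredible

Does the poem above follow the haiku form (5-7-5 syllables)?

Yes

Line 1: "again from five heart": 2+1+1+1 = 5 ✓
Line 2: "impossible seed at rain": 4+1+1+1 = 7 ✓
Line 3: "there incredible": 1+4 = 5 ✓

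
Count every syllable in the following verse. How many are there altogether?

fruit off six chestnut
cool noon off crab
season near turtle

14

Line 1: fruit (1), off (1), six (1), chestnut (2) → 5
Line 2: cool (1), noon (1), off (1), crab (1) → 4
Line 3: season (2), near (1), turtle (2) → 5
Total: 5 + 4 + 5 = 14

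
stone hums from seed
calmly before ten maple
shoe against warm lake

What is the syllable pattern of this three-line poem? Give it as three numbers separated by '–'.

Line 1: stone (1), hums (1), from (1), seed (1) → 4
Line 2: calmly (2), before (2), ten (1), maple (2) → 7
Line 3: shoe (1), against (2), warm (1), lake (1) → 5

4–7–5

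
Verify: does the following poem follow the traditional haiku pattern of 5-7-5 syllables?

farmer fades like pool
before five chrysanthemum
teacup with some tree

Line 1: farmer(2) + fades(1) + like(1) + pool(1) = 5 ✓
Line 2: before(2) + five(1) + chrysanthemum(4) = 7 ✓
Line 3: teacup(2) + with(1) + some(1) + tree(1) = 5 ✓

Yes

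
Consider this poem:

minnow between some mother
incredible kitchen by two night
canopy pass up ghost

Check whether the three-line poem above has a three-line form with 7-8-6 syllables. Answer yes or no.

No

Line 1: "minnow between some mother": 2+2+1+2 = 7 ✓
Line 2: "incredible kitchen by two night": 4+2+1+1+1 = 9 (expected 8)
Line 3: "canopy pass up ghost": 3+1+1+1 = 6 ✓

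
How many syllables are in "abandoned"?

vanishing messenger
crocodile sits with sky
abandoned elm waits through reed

"abandoned" has 3 syllables.

3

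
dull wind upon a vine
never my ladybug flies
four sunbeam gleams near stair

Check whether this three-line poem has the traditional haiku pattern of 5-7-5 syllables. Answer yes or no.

No

Line 1: "dull wind upon a vine": 1+1+2+1+1 = 6 (expected 5)
Line 2: "never my ladybug flies": 2+1+3+1 = 7 ✓
Line 3: "four sunbeam gleams near stair": 1+2+1+1+1 = 6 (expected 5)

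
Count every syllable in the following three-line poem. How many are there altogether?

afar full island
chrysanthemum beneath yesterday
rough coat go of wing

Line 1: "afar full island": 2+1+2 = 5
Line 2: "chrysanthemum beneath yesterday": 4+2+3 = 9
Line 3: "rough coat go of wing": 1+1+1+1+1 = 5
Total: 5 + 9 + 5 = 19

19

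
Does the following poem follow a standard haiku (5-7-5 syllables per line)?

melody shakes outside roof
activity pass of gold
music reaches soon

Line 1: melody (3), shakes (1), outside (2), roof (1) → 7 (expected 5)
Line 2: activity (4), pass (1), of (1), gold (1) → 7 ✓
Line 3: music (2), reaches (2), soon (1) → 5 ✓

No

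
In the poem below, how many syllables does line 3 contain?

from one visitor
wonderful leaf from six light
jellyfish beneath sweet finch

Line 3: jellyfish (3), beneath (2), sweet (1), finch (1) → 7

7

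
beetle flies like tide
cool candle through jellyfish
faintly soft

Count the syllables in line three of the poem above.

Line three: "faintly soft": 2+1 = 3

3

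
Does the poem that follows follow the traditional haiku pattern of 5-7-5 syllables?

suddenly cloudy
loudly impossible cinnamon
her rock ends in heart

No

Line 1: suddenly(3) + cloudy(2) = 5 ✓
Line 2: loudly(2) + impossible(4) + cinnamon(3) = 9 (expected 7)
Line 3: her(1) + rock(1) + ends(1) + in(1) + heart(1) = 5 ✓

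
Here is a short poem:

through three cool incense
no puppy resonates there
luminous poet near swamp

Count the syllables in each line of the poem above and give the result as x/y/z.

5/7/7

Line 1: through(1) + three(1) + cool(1) + incense(2) = 5
Line 2: no(1) + puppy(2) + resonates(3) + there(1) = 7
Line 3: luminous(3) + poet(2) + near(1) + swamp(1) = 7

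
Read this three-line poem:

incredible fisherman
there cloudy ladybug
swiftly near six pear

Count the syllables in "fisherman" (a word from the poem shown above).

3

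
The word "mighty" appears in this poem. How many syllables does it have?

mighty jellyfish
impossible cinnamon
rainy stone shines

2

"mighty" has 2 syllables.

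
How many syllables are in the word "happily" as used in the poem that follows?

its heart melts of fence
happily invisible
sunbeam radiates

3

"happily" has 3 syllables.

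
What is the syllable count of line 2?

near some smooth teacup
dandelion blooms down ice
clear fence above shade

Line 2: dandelion (4), blooms (1), down (1), ice (1) → 7

7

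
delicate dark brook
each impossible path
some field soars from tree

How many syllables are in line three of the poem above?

5

Line three: "some field soars from tree": 1+1+1+1+1 = 5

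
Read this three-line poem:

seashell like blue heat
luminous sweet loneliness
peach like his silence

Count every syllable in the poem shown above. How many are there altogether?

17

Line 1: "seashell like blue heat": 2+1+1+1 = 5
Line 2: "luminous sweet loneliness": 3+1+3 = 7
Line 3: "peach like his silence": 1+1+1+2 = 5
Total: 5 + 7 + 5 = 17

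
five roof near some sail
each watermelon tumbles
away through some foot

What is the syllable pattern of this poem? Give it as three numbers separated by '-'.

Line 1: "five roof near some sail": 1+1+1+1+1 = 5
Line 2: "each watermelon tumbles": 1+4+2 = 7
Line 3: "away through some foot": 2+1+1+1 = 5

5-7-5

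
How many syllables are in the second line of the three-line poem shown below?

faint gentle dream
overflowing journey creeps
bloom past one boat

The second line: overflowing (4), journey (2), creeps (1) → 7

7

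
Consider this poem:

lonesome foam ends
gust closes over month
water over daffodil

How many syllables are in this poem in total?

Line 1: lonesome (2), foam (1), ends (1) → 4
Line 2: gust (1), closes (2), over (2), month (1) → 6
Line 3: water (2), over (2), daffodil (3) → 7
Total: 4 + 6 + 7 = 17

17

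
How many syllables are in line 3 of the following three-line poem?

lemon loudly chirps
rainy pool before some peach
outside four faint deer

5

Line 3: outside (2), four (1), faint (1), deer (1) → 5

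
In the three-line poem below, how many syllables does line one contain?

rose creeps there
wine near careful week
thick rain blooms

Line one: rose(1) + creeps(1) + there(1) = 3

3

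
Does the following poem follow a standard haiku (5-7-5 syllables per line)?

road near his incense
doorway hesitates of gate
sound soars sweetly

No

Line 1: road (1), near (1), his (1), incense (2) → 5 ✓
Line 2: doorway (2), hesitates (3), of (1), gate (1) → 7 ✓
Line 3: sound (1), soars (1), sweetly (2) → 4 (expected 5)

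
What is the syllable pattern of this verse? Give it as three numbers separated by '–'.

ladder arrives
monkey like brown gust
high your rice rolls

4–5–4

Line 1: ladder (2), arrives (2) → 4
Line 2: monkey (2), like (1), brown (1), gust (1) → 5
Line 3: high (1), your (1), rice (1), rolls (1) → 4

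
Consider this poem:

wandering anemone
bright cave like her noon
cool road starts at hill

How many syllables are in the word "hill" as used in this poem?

"hill" has 1 syllable.

1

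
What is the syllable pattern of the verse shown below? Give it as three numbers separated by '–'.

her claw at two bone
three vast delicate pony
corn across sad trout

Line 1: her (1), claw (1), at (1), two (1), bone (1) → 5
Line 2: three (1), vast (1), delicate (3), pony (2) → 7
Line 3: corn (1), across (2), sad (1), trout (1) → 5

5–7–5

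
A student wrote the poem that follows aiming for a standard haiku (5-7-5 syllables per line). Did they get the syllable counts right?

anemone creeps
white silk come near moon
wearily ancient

Line 1: anemone (4), creeps (1) → 5 ✓
Line 2: white (1), silk (1), come (1), near (1), moon (1) → 5 (expected 7)
Line 3: wearily (3), ancient (2) → 5 ✓

No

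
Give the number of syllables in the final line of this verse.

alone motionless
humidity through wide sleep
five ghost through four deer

The final line: five(1) + ghost(1) + through(1) + four(1) + deer(1) = 5

5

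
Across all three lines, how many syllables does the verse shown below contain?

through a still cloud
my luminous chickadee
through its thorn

Line 1: through(1) + a(1) + still(1) + cloud(1) = 4
Line 2: my(1) + luminous(3) + chickadee(3) = 7
Line 3: through(1) + its(1) + thorn(1) = 3
Total: 4 + 7 + 3 = 14

14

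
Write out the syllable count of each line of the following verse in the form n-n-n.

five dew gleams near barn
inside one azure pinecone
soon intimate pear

5-7-5

Line 1: "five dew gleams near barn": 1+1+1+1+1 = 5
Line 2: "inside one azure pinecone": 2+1+2+2 = 7
Line 3: "soon intimate pear": 1+3+1 = 5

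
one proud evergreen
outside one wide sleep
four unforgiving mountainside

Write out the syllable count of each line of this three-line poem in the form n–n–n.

5–5–8

Line 1: one (1), proud (1), evergreen (3) → 5
Line 2: outside (2), one (1), wide (1), sleep (1) → 5
Line 3: four (1), unforgiving (4), mountainside (3) → 8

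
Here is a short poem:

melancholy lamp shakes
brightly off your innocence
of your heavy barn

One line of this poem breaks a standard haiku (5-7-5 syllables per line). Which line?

Line 1: melancholy(4) + lamp(1) + shakes(1) = 6 (expected 5)
Line 2: brightly(2) + off(1) + your(1) + innocence(3) = 7 ✓
Line 3: of(1) + your(1) + heavy(2) + barn(1) = 5 ✓

The first line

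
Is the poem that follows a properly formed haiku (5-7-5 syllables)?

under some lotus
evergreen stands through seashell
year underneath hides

Yes

Line 1: under (2), some (1), lotus (2) → 5 ✓
Line 2: evergreen (3), stands (1), through (1), seashell (2) → 7 ✓
Line 3: year (1), underneath (3), hides (1) → 5 ✓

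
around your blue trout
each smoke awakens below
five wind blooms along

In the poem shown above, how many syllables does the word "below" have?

2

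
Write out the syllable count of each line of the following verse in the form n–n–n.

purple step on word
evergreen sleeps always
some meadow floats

Line 1: "purple step on word": 2+1+1+1 = 5
Line 2: "evergreen sleeps always": 3+1+2 = 6
Line 3: "some meadow floats": 1+2+1 = 4

5–6–4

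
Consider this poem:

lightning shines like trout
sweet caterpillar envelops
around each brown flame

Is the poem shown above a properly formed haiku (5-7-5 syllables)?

No

Line 1: lightning (2), shines (1), like (1), trout (1) → 5 ✓
Line 2: sweet (1), caterpillar (4), envelops (3) → 8 (expected 7)
Line 3: around (2), each (1), brown (1), flame (1) → 5 ✓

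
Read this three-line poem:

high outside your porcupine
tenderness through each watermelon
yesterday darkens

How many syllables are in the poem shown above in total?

Line 1: high(1) + outside(2) + your(1) + porcupine(3) = 7
Line 2: tenderness(3) + through(1) + each(1) + watermelon(4) = 9
Line 3: yesterday(3) + darkens(2) = 5
Total: 7 + 9 + 5 = 21

21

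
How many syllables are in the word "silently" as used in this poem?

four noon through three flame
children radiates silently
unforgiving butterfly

3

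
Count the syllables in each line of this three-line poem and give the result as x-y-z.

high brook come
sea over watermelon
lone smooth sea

Line 1: high (1), brook (1), come (1) → 3
Line 2: sea (1), over (2), watermelon (4) → 7
Line 3: lone (1), smooth (1), sea (1) → 3

3-7-3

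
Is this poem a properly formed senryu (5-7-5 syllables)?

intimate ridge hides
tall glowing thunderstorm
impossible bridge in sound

Line 1: "intimate ridge hides": 3+1+1 = 5 ✓
Line 2: "tall glowing thunderstorm": 1+2+3 = 6 (expected 7)
Line 3: "impossible bridge in sound": 4+1+1+1 = 7 (expected 5)

No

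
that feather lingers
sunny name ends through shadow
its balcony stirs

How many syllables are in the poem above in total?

17

Line 1: that (1), feather (2), lingers (2) → 5
Line 2: sunny (2), name (1), ends (1), through (1), shadow (2) → 7
Line 3: its (1), balcony (3), stirs (1) → 5
Total: 5 + 7 + 5 = 17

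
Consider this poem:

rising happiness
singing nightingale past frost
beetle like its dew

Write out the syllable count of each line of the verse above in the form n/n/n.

Line 1: rising(2) + happiness(3) = 5
Line 2: singing(2) + nightingale(3) + past(1) + frost(1) = 7
Line 3: beetle(2) + like(1) + its(1) + dew(1) = 5

5/7/5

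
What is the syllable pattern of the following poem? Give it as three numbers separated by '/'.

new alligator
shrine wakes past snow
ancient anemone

5/4/6

Line 1: "new alligator": 1+4 = 5
Line 2: "shrine wakes past snow": 1+1+1+1 = 4
Line 3: "ancient anemone": 2+4 = 6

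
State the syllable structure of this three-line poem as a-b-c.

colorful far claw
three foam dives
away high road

Line 1: colorful (3), far (1), claw (1) → 5
Line 2: three (1), foam (1), dives (1) → 3
Line 3: away (2), high (1), road (1) → 4

5-3-4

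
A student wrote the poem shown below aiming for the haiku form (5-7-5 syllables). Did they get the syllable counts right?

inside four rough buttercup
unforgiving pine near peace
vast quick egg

No

Line 1: "inside four rough buttercup": 2+1+1+3 = 7 (expected 5)
Line 2: "unforgiving pine near peace": 4+1+1+1 = 7 ✓
Line 3: "vast quick egg": 1+1+1 = 3 (expected 5)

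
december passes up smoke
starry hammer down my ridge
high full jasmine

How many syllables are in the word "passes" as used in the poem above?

"passes" has 2 syllables.

2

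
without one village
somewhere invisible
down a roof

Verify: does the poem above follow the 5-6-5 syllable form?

Line 1: "without one village": 2+1+2 = 5 ✓
Line 2: "somewhere invisible": 2+4 = 6 ✓
Line 3: "down a roof": 1+1+1 = 3 (expected 5)

No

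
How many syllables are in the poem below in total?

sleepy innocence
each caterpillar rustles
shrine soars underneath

17

Line 1: sleepy(2) + innocence(3) = 5
Line 2: each(1) + caterpillar(4) + rustles(2) = 7
Line 3: shrine(1) + soars(1) + underneath(3) = 5
Total: 5 + 7 + 5 = 17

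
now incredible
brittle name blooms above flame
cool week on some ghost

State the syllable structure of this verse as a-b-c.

Line 1: now(1) + incredible(4) = 5
Line 2: brittle(2) + name(1) + blooms(1) + above(2) + flame(1) = 7
Line 3: cool(1) + week(1) + on(1) + some(1) + ghost(1) = 5

5-7-5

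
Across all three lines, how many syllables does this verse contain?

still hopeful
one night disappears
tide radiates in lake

14

Line 1: "still hopeful": 1+2 = 3
Line 2: "one night disappears": 1+1+3 = 5
Line 3: "tide radiates in lake": 1+3+1+1 = 6
Total: 3 + 5 + 6 = 14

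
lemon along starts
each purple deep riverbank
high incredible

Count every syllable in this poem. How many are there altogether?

Line 1: lemon (2), along (2), starts (1) → 5
Line 2: each (1), purple (2), deep (1), riverbank (3) → 7
Line 3: high (1), incredible (4) → 5
Total: 5 + 7 + 5 = 17

17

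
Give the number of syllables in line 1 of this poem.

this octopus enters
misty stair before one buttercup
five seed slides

Line 1: "this octopus enters": 1+3+2 = 6

6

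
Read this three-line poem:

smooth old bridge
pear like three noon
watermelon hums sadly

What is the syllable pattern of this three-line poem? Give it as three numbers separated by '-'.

3-4-7

Line 1: smooth (1), old (1), bridge (1) → 3
Line 2: pear (1), like (1), three (1), noon (1) → 4
Line 3: watermelon (4), hums (1), sadly (2) → 7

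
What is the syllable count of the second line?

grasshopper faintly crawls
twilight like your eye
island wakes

The second line: "twilight like your eye": 2+1+1+1 = 5

5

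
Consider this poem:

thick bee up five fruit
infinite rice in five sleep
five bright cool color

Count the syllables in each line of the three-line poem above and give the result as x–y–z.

5–7–5

Line 1: thick (1), bee (1), up (1), five (1), fruit (1) → 5
Line 2: infinite (3), rice (1), in (1), five (1), sleep (1) → 7
Line 3: five (1), bright (1), cool (1), color (2) → 5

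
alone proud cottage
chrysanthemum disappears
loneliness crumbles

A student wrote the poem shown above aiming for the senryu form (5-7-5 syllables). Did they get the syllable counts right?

Line 1: alone (2), proud (1), cottage (2) → 5 ✓
Line 2: chrysanthemum (4), disappears (3) → 7 ✓
Line 3: loneliness (3), crumbles (2) → 5 ✓

Yes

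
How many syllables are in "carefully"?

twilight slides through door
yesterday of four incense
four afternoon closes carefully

"carefully" has 3 syllables.

3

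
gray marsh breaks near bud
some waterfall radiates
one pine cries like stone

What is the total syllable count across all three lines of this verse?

17

Line 1: gray(1) + marsh(1) + breaks(1) + near(1) + bud(1) = 5
Line 2: some(1) + waterfall(3) + radiates(3) = 7
Line 3: one(1) + pine(1) + cries(1) + like(1) + stone(1) = 5
Total: 5 + 7 + 5 = 17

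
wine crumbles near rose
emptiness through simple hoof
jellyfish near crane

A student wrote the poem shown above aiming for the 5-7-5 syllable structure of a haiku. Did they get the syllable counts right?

Line 1: "wine crumbles near rose": 1+2+1+1 = 5 ✓
Line 2: "emptiness through simple hoof": 3+1+2+1 = 7 ✓
Line 3: "jellyfish near crane": 3+1+1 = 5 ✓

Yes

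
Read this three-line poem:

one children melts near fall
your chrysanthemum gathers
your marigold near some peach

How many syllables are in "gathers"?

2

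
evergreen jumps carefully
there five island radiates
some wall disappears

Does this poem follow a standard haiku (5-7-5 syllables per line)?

Line 1: evergreen(3) + jumps(1) + carefully(3) = 7 (expected 5)
Line 2: there(1) + five(1) + island(2) + radiates(3) = 7 ✓
Line 3: some(1) + wall(1) + disappears(3) = 5 ✓

No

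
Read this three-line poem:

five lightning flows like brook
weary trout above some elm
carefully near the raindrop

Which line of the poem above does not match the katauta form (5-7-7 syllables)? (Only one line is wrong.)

Line 1: five (1), lightning (2), flows (1), like (1), brook (1) → 6 (expected 5)
Line 2: weary (2), trout (1), above (2), some (1), elm (1) → 7 ✓
Line 3: carefully (3), near (1), the (1), raindrop (2) → 7 ✓

The first line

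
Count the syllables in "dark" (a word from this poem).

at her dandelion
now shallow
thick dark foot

1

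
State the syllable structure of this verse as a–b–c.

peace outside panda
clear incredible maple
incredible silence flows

5–7–7

Line 1: peace(1) + outside(2) + panda(2) = 5
Line 2: clear(1) + incredible(4) + maple(2) = 7
Line 3: incredible(4) + silence(2) + flows(1) = 7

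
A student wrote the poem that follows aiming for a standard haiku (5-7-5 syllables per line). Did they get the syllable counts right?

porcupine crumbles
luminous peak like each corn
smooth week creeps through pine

Yes

Line 1: porcupine(3) + crumbles(2) = 5 ✓
Line 2: luminous(3) + peak(1) + like(1) + each(1) + corn(1) = 7 ✓
Line 3: smooth(1) + week(1) + creeps(1) + through(1) + pine(1) = 5 ✓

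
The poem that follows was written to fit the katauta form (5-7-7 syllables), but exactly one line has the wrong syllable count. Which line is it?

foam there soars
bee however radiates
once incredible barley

Line 1: "foam there soars": 1+1+1 = 3 (expected 5)
Line 2: "bee however radiates": 1+3+3 = 7 ✓
Line 3: "once incredible barley": 1+4+2 = 7 ✓

Line 1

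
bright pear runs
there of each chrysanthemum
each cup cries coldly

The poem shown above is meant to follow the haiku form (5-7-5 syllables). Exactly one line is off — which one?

Line 1: bright (1), pear (1), runs (1) → 3 (expected 5)
Line 2: there (1), of (1), each (1), chrysanthemum (4) → 7 ✓
Line 3: each (1), cup (1), cries (1), coldly (2) → 5 ✓

The first line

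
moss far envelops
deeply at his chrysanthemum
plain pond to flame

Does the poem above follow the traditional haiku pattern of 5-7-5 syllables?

Line 1: moss(1) + far(1) + envelops(3) = 5 ✓
Line 2: deeply(2) + at(1) + his(1) + chrysanthemum(4) = 8 (expected 7)
Line 3: plain(1) + pond(1) + to(1) + flame(1) = 4 (expected 5)

No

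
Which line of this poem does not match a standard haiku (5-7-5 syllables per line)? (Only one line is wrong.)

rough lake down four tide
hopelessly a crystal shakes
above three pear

Line 1: rough (1), lake (1), down (1), four (1), tide (1) → 5 ✓
Line 2: hopelessly (3), a (1), crystal (2), shakes (1) → 7 ✓
Line 3: above (2), three (1), pear (1) → 4 (expected 5)

The third line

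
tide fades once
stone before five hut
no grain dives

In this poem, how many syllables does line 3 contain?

Line 3: no (1), grain (1), dives (1) → 3

3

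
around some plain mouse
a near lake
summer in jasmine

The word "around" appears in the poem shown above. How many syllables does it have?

"around" has 2 syllables.

2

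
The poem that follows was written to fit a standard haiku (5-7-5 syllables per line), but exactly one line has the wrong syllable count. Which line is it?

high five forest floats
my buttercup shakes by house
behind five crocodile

Line 3

Line 1: high (1), five (1), forest (2), floats (1) → 5 ✓
Line 2: my (1), buttercup (3), shakes (1), by (1), house (1) → 7 ✓
Line 3: behind (2), five (1), crocodile (3) → 6 (expected 5)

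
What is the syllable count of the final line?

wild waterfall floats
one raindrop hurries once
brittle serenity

The final line: brittle(2) + serenity(4) = 6

6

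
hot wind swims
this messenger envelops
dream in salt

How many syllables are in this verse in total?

Line 1: "hot wind swims": 1+1+1 = 3
Line 2: "this messenger envelops": 1+3+3 = 7
Line 3: "dream in salt": 1+1+1 = 3
Total: 3 + 7 + 3 = 13

13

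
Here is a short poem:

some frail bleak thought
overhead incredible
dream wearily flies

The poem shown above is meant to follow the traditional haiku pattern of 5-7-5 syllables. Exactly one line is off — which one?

Line 1: some (1), frail (1), bleak (1), thought (1) → 4 (expected 5)
Line 2: overhead (3), incredible (4) → 7 ✓
Line 3: dream (1), wearily (3), flies (1) → 5 ✓

The first line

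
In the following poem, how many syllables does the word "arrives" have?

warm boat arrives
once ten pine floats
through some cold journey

2

"arrives" has 2 syllables.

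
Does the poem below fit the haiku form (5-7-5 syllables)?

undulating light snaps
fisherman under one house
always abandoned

No

Line 1: undulating (4), light (1), snaps (1) → 6 (expected 5)
Line 2: fisherman (3), under (2), one (1), house (1) → 7 ✓
Line 3: always (2), abandoned (3) → 5 ✓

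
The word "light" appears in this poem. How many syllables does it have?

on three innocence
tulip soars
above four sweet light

1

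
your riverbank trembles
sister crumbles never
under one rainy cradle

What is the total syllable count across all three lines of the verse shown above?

19

Line 1: your (1), riverbank (3), trembles (2) → 6
Line 2: sister (2), crumbles (2), never (2) → 6
Line 3: under (2), one (1), rainy (2), cradle (2) → 7
Total: 6 + 6 + 7 = 19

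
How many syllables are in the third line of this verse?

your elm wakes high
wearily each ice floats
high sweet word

The third line: "high sweet word": 1+1+1 = 3

3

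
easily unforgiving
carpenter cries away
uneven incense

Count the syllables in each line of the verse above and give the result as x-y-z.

7-6-5

Line 1: easily(3) + unforgiving(4) = 7
Line 2: carpenter(3) + cries(1) + away(2) = 6
Line 3: uneven(3) + incense(2) = 5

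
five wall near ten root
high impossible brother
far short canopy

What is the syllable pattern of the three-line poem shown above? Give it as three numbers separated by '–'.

Line 1: five(1) + wall(1) + near(1) + ten(1) + root(1) = 5
Line 2: high(1) + impossible(4) + brother(2) = 7
Line 3: far(1) + short(1) + canopy(3) = 5

5–7–5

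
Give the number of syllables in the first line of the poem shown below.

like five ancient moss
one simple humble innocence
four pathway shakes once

The first line: like(1) + five(1) + ancient(2) + moss(1) = 5

5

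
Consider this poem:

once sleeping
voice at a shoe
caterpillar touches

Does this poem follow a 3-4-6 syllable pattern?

Yes

Line 1: once(1) + sleeping(2) = 3 ✓
Line 2: voice(1) + at(1) + a(1) + shoe(1) = 4 ✓
Line 3: caterpillar(4) + touches(2) = 6 ✓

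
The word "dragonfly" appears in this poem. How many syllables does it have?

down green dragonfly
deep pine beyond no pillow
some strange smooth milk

3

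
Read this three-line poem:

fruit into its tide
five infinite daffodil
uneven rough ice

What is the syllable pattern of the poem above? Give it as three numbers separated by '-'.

5-7-5

Line 1: fruit (1), into (2), its (1), tide (1) → 5
Line 2: five (1), infinite (3), daffodil (3) → 7
Line 3: uneven (3), rough (1), ice (1) → 5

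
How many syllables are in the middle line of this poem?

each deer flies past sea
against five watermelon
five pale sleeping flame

The middle line: against (2), five (1), watermelon (4) → 7

7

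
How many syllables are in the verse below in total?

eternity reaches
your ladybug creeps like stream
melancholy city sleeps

Line 1: eternity(4) + reaches(2) = 6
Line 2: your(1) + ladybug(3) + creeps(1) + like(1) + stream(1) = 7
Line 3: melancholy(4) + city(2) + sleeps(1) = 7
Total: 6 + 7 + 7 = 20

20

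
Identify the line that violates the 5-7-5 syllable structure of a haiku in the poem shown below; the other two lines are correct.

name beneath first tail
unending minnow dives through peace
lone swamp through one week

Line 2

Line 1: "name beneath first tail": 1+2+1+1 = 5 ✓
Line 2: "unending minnow dives through peace": 3+2+1+1+1 = 8 (expected 7)
Line 3: "lone swamp through one week": 1+1+1+1+1 = 5 ✓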